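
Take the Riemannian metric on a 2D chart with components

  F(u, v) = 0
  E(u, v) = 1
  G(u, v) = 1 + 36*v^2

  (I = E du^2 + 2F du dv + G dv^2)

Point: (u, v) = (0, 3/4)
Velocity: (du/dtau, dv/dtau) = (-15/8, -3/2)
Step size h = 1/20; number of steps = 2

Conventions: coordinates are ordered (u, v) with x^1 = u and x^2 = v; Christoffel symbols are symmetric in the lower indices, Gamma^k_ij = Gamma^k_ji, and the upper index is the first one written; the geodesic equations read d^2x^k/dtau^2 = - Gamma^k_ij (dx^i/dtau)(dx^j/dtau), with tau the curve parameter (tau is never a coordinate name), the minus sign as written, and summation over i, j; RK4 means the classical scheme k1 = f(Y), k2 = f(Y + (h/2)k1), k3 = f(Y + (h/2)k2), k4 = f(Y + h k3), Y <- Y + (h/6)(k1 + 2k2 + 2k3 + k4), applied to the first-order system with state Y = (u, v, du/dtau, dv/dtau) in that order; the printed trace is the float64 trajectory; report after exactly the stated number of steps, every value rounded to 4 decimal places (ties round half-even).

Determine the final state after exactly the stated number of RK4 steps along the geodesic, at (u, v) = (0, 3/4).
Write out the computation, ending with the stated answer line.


f(Y) = (du/dtau, dv/dtau, -Gamma^u_ij Y'^i Y'^j, -Gamma^v_ij Y'^i Y'^j) with the Gammas evaluated at the stage position; h = 0.050000; intermediate values shown to 6 dp
step 0: u = 0.0000, v = 0.7500, du/dtau = -1.8750, dv/dtau = -1.5000
step 1:
  k1: at (u, v) = (0.000000, 0.750000), (du/dtau, dv/dtau) = (-1.875000, -1.500000); Gamma_uuu = 0.000000, Gamma_uuv = 0.000000, Gamma_uvv = 0.000000, Gamma_vuu = 0.000000, Gamma_vuv = 0.000000, Gamma_vvv = 1.270588; k1 = (-1.875000, -1.500000, 0.000000, -2.858824)
  k2: at (u, v) = (-0.046875, 0.712500), (du/dtau, dv/dtau) = (-1.875000, -1.571471); Gamma_uuu = 0.000000, Gamma_uuv = 0.000000, Gamma_uvv = 0.000000, Gamma_vuu = 0.000000, Gamma_vuv = 0.000000, Gamma_vvv = 1.330696; k2 = (-1.875000, -1.571471, 0.000000, -3.286181)
  k3: at (u, v) = (-0.046875, 0.710713), (du/dtau, dv/dtau) = (-1.875000, -1.582155); Gamma_uuu = 0.000000, Gamma_uuv = 0.000000, Gamma_uvv = 0.000000, Gamma_vuu = 0.000000, Gamma_vuv = 0.000000, Gamma_vvv = 1.333693; k3 = (-1.875000, -1.582155, 0.000000, -3.338518)
  k4: at (u, v) = (-0.093750, 0.670892), (du/dtau, dv/dtau) = (-1.875000, -1.666926); Gamma_uuu = 0.000000, Gamma_uuv = 0.000000, Gamma_uvv = 0.000000, Gamma_vuu = 0.000000, Gamma_vuv = 0.000000, Gamma_vvv = 1.403910; k4 = (-1.875000, -1.666926, 0.000000, -3.900963)
  Y <- Y + (h/6)(k1 + 2k2 + 2k3 + k4): u = -0.0938, v = 0.6710, du/dtau = -1.8750, dv/dtau = -1.6667
step 2:
  k1: at (u, v) = (-0.093750, 0.671049), (du/dtau, dv/dtau) = (-1.875000, -1.666743); Gamma_uuu = 0.000000, Gamma_uuv = 0.000000, Gamma_uvv = 0.000000, Gamma_vuu = 0.000000, Gamma_vuv = 0.000000, Gamma_vvv = 1.403621; k1 = (-1.875000, -1.666743, 0.000000, -3.899305)
  k2: at (u, v) = (-0.140625, 0.629380), (du/dtau, dv/dtau) = (-1.875000, -1.764226); Gamma_uuu = 0.000000, Gamma_uuv = 0.000000, Gamma_uvv = 0.000000, Gamma_vuu = 0.000000, Gamma_vuv = 0.000000, Gamma_vvv = 1.484748; k2 = (-1.875000, -1.764226, 0.000000, -4.621266)
  k3: at (u, v) = (-0.140625, 0.626943), (du/dtau, dv/dtau) = (-1.875000, -1.782275); Gamma_uuu = 0.000000, Gamma_uuv = 0.000000, Gamma_uvv = 0.000000, Gamma_vuu = 0.000000, Gamma_vuv = 0.000000, Gamma_vvv = 1.489759; k3 = (-1.875000, -1.782275, 0.000000, -4.732224)
  k4: at (u, v) = (-0.187500, 0.581935), (du/dtau, dv/dtau) = (-1.875000, -1.903354); Gamma_uuu = 0.000000, Gamma_uuv = 0.000000, Gamma_uvv = 0.000000, Gamma_vuu = 0.000000, Gamma_vuv = 0.000000, Gamma_vvv = 1.588138; k4 = (-1.875000, -1.903354, 0.000000, -5.753439)
  Y <- Y + (h/6)(k1 + 2k2 + 2k3 + k4): u = -0.1875, v = 0.5822, du/dtau = -1.8750, dv/dtau = -1.9031

Answer: u = -0.1875, v = 0.5822, du/dtau = -1.8750, dv/dtau = -1.9031


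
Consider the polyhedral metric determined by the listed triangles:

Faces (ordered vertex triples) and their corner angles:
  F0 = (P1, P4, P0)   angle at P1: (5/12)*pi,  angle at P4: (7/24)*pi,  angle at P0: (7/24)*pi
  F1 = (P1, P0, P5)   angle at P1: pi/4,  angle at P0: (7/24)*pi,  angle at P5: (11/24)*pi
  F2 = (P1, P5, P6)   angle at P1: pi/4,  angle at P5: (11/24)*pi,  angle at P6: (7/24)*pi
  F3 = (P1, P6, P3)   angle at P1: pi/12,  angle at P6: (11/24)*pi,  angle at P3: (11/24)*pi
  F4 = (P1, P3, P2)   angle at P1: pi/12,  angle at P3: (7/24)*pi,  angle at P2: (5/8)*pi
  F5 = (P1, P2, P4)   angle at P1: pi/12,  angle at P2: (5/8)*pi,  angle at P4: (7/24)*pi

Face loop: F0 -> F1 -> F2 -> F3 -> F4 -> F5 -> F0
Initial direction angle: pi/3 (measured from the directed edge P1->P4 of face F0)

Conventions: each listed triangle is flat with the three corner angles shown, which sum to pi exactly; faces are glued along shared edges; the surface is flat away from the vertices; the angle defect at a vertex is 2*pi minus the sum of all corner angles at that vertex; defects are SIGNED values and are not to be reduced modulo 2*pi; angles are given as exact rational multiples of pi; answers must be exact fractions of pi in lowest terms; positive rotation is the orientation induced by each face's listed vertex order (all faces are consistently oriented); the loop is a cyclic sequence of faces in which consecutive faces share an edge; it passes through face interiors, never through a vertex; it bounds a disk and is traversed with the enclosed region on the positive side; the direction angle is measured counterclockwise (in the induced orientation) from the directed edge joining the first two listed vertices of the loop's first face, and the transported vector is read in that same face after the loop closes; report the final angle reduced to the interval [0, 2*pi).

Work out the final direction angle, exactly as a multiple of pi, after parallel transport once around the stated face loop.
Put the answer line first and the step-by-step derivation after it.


Answer: final direction angle = (7/6)*pi

enclosed vertex P1: corner angles sum to (7/6)*pi, defect = 2*pi - (7/6)*pi = (5/6)*pi
final direction = starting direction + enclosed defect total, reduced mod 2*pi (induced orientation)
final angle = pi/3 + (5/6)*pi = (7/6)*pi (mod 2*pi)


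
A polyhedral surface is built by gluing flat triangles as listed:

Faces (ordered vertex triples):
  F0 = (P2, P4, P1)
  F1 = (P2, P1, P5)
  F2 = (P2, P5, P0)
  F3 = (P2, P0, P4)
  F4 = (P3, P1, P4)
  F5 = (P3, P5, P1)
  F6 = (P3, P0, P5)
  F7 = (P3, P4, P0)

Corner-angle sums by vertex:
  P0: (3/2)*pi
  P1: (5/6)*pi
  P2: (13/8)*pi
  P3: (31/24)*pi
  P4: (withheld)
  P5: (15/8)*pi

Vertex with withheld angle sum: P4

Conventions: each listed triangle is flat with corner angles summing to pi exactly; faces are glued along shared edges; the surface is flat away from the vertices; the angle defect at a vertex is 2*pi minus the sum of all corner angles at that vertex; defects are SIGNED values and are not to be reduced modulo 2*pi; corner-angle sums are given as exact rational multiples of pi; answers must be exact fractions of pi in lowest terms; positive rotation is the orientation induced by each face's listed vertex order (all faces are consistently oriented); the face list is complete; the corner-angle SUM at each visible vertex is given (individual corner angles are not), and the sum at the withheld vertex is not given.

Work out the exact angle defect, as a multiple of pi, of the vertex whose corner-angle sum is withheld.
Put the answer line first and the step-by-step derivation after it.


Answer: defect(P4) = (9/8)*pi

V = 6, E = 12, F = 8; chi = V - E + F = 2
Gauss-Bonnet: total defect = 2*pi*chi = 4*pi; visible defects sum to (23/8)*pi


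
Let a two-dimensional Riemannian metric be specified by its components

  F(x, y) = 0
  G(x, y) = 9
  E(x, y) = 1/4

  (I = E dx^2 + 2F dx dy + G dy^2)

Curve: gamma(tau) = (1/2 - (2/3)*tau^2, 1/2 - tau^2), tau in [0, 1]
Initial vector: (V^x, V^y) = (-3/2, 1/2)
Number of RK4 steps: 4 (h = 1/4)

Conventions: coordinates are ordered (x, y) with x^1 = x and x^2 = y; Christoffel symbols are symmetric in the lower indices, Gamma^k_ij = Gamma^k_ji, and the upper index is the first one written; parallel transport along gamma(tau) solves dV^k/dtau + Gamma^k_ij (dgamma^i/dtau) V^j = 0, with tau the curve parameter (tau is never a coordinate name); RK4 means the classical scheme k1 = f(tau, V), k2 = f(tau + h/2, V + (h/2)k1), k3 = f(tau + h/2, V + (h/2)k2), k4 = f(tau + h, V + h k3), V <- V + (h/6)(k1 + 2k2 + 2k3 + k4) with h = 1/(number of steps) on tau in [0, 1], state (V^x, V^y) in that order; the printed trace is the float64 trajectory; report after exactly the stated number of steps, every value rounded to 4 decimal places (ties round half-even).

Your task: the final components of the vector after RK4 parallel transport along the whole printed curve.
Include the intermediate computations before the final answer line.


gamma'(tau) = (-(4/3)*tau, -2*tau); f(tau, V)^k = -Gamma^k_ij(gamma(tau)) gamma'^i(tau) V^j; h = 1/4; intermediate values shown to 6 dp
curve data and Christoffel symbols at the stage parameters:
  tau = 0.000000: gamma = (0.500000, 0.500000), gamma' = (0.000000, 0.000000); Gamma_xxx = 0.000000, Gamma_xxy = 0.000000, Gamma_xyy = 0.000000, Gamma_yxx = 0.000000, Gamma_yxy = 0.000000, Gamma_yyy = 0.000000
  tau = 0.125000: gamma = (0.489583, 0.484375), gamma' = (-0.166667, -0.250000); Gamma_xxx = 0.000000, Gamma_xxy = 0.000000, Gamma_xyy = 0.000000, Gamma_yxx = 0.000000, Gamma_yxy = 0.000000, Gamma_yyy = 0.000000
  tau = 0.250000: gamma = (0.458333, 0.437500), gamma' = (-0.333333, -0.500000); Gamma_xxx = 0.000000, Gamma_xxy = 0.000000, Gamma_xyy = 0.000000, Gamma_yxx = 0.000000, Gamma_yxy = 0.000000, Gamma_yyy = 0.000000
  tau = 0.375000: gamma = (0.406250, 0.359375), gamma' = (-0.500000, -0.750000); Gamma_xxx = 0.000000, Gamma_xxy = 0.000000, Gamma_xyy = 0.000000, Gamma_yxx = 0.000000, Gamma_yxy = 0.000000, Gamma_yyy = 0.000000
  tau = 0.500000: gamma = (0.333333, 0.250000), gamma' = (-0.666667, -1.000000); Gamma_xxx = 0.000000, Gamma_xxy = 0.000000, Gamma_xyy = 0.000000, Gamma_yxx = 0.000000, Gamma_yxy = 0.000000, Gamma_yyy = 0.000000
  tau = 0.625000: gamma = (0.239583, 0.109375), gamma' = (-0.833333, -1.250000); Gamma_xxx = 0.000000, Gamma_xxy = 0.000000, Gamma_xyy = 0.000000, Gamma_yxx = 0.000000, Gamma_yxy = 0.000000, Gamma_yyy = 0.000000
  tau = 0.750000: gamma = (0.125000, -0.062500), gamma' = (-1.000000, -1.500000); Gamma_xxx = 0.000000, Gamma_xxy = 0.000000, Gamma_xyy = 0.000000, Gamma_yxx = 0.000000, Gamma_yxy = 0.000000, Gamma_yyy = 0.000000
  tau = 0.875000: gamma = (-0.010417, -0.265625), gamma' = (-1.166667, -1.750000); Gamma_xxx = 0.000000, Gamma_xxy = 0.000000, Gamma_xyy = 0.000000, Gamma_yxx = 0.000000, Gamma_yxy = 0.000000, Gamma_yyy = 0.000000
  tau = 1.000000: gamma = (-0.166667, -0.500000), gamma' = (-1.333333, -2.000000); Gamma_xxx = 0.000000, Gamma_xxy = 0.000000, Gamma_xyy = 0.000000, Gamma_yxx = 0.000000, Gamma_yxy = 0.000000, Gamma_yyy = 0.000000
step 0: V^x = -1.5000, V^y = 0.5000
step 1: k1 = (0.000000, 0.000000), k2 = (0.000000, 0.000000), k3 = (0.000000, 0.000000), k4 = (0.000000, 0.000000); V <- V + (h/6)(k1 + 2k2 + 2k3 + k4): V^x = -1.5000, V^y = 0.5000
step 2: k1 = (0.000000, 0.000000), k2 = (0.000000, 0.000000), k3 = (0.000000, 0.000000), k4 = (0.000000, 0.000000); V <- V + (h/6)(k1 + 2k2 + 2k3 + k4): V^x = -1.5000, V^y = 0.5000
step 3: k1 = (0.000000, 0.000000), k2 = (0.000000, 0.000000), k3 = (0.000000, 0.000000), k4 = (0.000000, 0.000000); V <- V + (h/6)(k1 + 2k2 + 2k3 + k4): V^x = -1.5000, V^y = 0.5000
step 4: k1 = (0.000000, 0.000000), k2 = (0.000000, 0.000000), k3 = (0.000000, 0.000000), k4 = (0.000000, 0.000000); V <- V + (h/6)(k1 + 2k2 + 2k3 + k4): V^x = -1.5000, V^y = 0.5000

Answer: V^x = -1.5000, V^y = 0.5000


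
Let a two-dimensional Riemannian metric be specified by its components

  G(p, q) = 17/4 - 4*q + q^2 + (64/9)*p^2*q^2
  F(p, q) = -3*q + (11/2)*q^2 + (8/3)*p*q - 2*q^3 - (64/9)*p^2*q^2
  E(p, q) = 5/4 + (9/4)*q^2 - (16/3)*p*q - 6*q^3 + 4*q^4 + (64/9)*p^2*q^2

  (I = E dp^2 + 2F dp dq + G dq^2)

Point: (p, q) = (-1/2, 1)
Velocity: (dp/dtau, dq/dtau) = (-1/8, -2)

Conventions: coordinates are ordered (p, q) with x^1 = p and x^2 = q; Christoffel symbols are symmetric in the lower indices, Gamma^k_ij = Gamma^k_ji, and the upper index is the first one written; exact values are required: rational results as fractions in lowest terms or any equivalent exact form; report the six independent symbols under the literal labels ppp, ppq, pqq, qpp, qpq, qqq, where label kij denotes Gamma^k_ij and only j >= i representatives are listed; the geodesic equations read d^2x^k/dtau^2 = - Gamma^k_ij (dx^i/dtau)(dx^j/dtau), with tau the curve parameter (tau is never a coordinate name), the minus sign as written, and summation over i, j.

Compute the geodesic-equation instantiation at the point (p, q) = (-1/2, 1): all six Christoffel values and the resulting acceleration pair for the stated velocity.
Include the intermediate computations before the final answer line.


E = 107/18, F = -47/18, G = 109/36 at the point
E_p = -112/9, E_q = 157/18, F_p = 88/9, F_q = -26/9, G_p = -64/9, G_q = 14/9
EG - F^2 = 805/72;  g^inv = (72/805) * [[109/36, 47/18], [47/18, 107/18]]
first-kind symbols [ij,l] = (1/2)(d_i g_jl + d_j g_il - d_l g_ij): [pp,p] = E_p/2 = -56/9, [pp,q] = F_p - E_q/2 = 65/12, [pq,p] = E_q/2 = 157/36, [pq,q] = G_p/2 = -32/9, [qq,p] = F_q - G_p/2 = 2/3, [qq,q] = G_q/2 = 7/9
Gamma^p_ij = (G*[ij,p] - F*[ij,q])/(EG - F^2), Gamma^q_ij = (E*[ij,q] - F*[ij,p])/(EG - F^2)
Gamma_ppp = -3043/7245, Gamma_ppq = 5081/14490, Gamma_pqq = 2624/7245, Gamma_qpp = 10337/7245, Gamma_qpq = -6317/7245, Gamma_qqq = 4124/7245
d^2p/dtau^2 = -(Gamma_ppp*(-1/8)^2 + 2*Gamma_ppq*(-1/8)*(-2) + Gamma_pqq*(-2)^2) = -83333/51520
d^2q/dtau^2 = -(Gamma_qpp*(-1/8)^2 + 2*Gamma_qpq*(-1/8)*(-2) + Gamma_qqq*(-2)^2) = -95993/51520

Answer: Gamma_ppp = -3043/7245, Gamma_ppq = 5081/14490, Gamma_pqq = 2624/7245, Gamma_qpp = 10337/7245, Gamma_qpq = -6317/7245, Gamma_qqq = 4124/7245; accelerations (d^2p/dtau^2, d^2q/dtau^2) = (-83333/51520, -95993/51520)


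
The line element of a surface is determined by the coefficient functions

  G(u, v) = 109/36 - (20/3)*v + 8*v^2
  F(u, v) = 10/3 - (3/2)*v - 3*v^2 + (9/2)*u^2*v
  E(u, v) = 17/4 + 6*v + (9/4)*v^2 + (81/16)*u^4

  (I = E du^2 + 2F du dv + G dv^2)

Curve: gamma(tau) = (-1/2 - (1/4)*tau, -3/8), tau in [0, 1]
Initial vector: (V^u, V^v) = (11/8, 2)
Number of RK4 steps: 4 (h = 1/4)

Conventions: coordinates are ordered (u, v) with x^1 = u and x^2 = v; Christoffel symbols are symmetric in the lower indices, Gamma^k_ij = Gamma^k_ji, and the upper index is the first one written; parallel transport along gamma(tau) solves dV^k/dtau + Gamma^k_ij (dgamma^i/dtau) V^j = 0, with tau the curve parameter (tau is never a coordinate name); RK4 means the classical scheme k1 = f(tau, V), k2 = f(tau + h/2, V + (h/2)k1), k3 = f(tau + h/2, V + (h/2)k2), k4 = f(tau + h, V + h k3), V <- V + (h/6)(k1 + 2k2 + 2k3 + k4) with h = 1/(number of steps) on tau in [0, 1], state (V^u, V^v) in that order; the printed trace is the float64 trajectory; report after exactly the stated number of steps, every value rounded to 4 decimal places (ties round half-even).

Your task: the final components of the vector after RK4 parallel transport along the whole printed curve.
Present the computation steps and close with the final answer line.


gamma'(tau) = (-1/4, 0); f(tau, V)^k = -Gamma^k_ij(gamma(tau)) gamma'^i(tau) V^j; h = 1/4; intermediate values shown to 6 dp
curve data and Christoffel symbols at the stage parameters:
  tau = 0.000000: gamma = (-0.500000, -0.375000), gamma' = (-0.250000, 0.000000); Gamma_uuu = -0.852317, Gamma_uuv = 1.749332, Gamma_uvv = 3.878371, Gamma_vuu = 0.320557, Gamma_vuv = -0.802538, Gamma_vvv = -2.731257
  tau = 0.125000: gamma = (-0.531250, -0.375000), gamma' = (-0.250000, 0.000000); Gamma_uuu = -0.989393, Gamma_uuv = 1.575172, Gamma_uvv = 3.560368, Gamma_vuu = 0.391208, Gamma_vuv = -0.709763, Gamma_vvv = -2.556264
  tau = 0.250000: gamma = (-0.562500, -0.375000), gamma' = (-0.250000, 0.000000); Gamma_uuu = -1.107705, Gamma_uuv = 1.414898, Gamma_uvv = 3.262997, Gamma_vuu = 0.450769, Gamma_vuv = -0.625278, Gamma_vvv = -2.393980
  tau = 0.375000: gamma = (-0.593750, -0.375000), gamma' = (-0.250000, 0.000000); Gamma_uuu = -1.208147, Gamma_uuv = 1.268637, Gamma_uvv = 2.987206, Gamma_vuu = 0.499937, Gamma_vuv = -0.549014, Gamma_vvv = -2.244723
  tau = 0.500000: gamma = (-0.625000, -0.375000), gamma' = (-0.250000, 0.000000); Gamma_uuu = -1.291965, Gamma_uuv = 1.136091, Gamma_uvv = 2.733171, Gamma_vuu = 0.539582, Gamma_vuv = -0.480678, Gamma_vvv = -2.108383
  tau = 0.625000: gamma = (-0.656250, -0.375000), gamma' = (-0.250000, 0.000000); Gamma_uuu = -1.360618, Gamma_uuv = 1.016660, Gamma_uvv = 2.500471, Gamma_vuu = 0.570664, Gamma_vuv = -0.419822, Gamma_vvv = -1.984533
  tau = 0.750000: gamma = (-0.687500, -0.375000), gamma' = (-0.250000, 0.000000); Gamma_uuu = -1.415661, Gamma_uuv = 0.909535, Gamma_uvv = 2.288250, Gamma_vuu = 0.594168, Gamma_vuv = -0.365897, Gamma_vvv = -1.872525
  tau = 0.875000: gamma = (-0.718750, -0.375000), gamma' = (-0.250000, 0.000000); Gamma_uuu = -1.458656, Gamma_uuv = 0.813790, Gamma_uvv = 2.095361, Gamma_vuu = 0.611058, Gamma_vuv = -0.318309, Gamma_vvv = -1.771571
  tau = 1.000000: gamma = (-0.750000, -0.375000), gamma' = (-0.250000, 0.000000); Gamma_uuu = -1.491112, Gamma_uuv = 0.728446, Gamma_uvv = 1.920481, Gamma_vuu = 0.622247, Gamma_vuv = -0.276446, Gamma_vvv = -1.680809
step 0: V^u = 1.3750, V^v = 2.0000
step 1: k1 = (0.581682, -0.291078), k2 = (0.415170, -0.206836), k3 = (0.424465, -0.210740), k4 = (0.278653, -0.137493); V <- V + (h/6)(k1 + 2k2 + 2k3 + k4): V^u = 1.4808, V^v = 1.9473
step 2: k1 = (0.278747, -0.137531), k2 = (0.154381, -0.075487), k3 = (0.161536, -0.078494), k4 = (0.056182, -0.026450); V <- V + (h/6)(k1 + 2k2 + 2k3 + k4): V^u = 1.5211, V^v = 1.9277
step 3: k1 = (0.056204, -0.026459), k2 = (-0.030690, 0.016038), k3 = (-0.025645, 0.013931), k4 = (-0.096956, 0.048343); V <- V + (h/6)(k1 + 2k2 + 2k3 + k4): V^u = 1.5147, V^v = 1.9311
step 4: k1 = (-0.096979, 0.048352), k2 = (-0.153833, 0.075390), k3 = (-0.150554, 0.074035), k4 = (-0.195574, 0.095035); V <- V + (h/6)(k1 + 2k2 + 2k3 + k4): V^u = 1.4772, V^v = 1.9495

Answer: V^u = 1.4772, V^v = 1.9495


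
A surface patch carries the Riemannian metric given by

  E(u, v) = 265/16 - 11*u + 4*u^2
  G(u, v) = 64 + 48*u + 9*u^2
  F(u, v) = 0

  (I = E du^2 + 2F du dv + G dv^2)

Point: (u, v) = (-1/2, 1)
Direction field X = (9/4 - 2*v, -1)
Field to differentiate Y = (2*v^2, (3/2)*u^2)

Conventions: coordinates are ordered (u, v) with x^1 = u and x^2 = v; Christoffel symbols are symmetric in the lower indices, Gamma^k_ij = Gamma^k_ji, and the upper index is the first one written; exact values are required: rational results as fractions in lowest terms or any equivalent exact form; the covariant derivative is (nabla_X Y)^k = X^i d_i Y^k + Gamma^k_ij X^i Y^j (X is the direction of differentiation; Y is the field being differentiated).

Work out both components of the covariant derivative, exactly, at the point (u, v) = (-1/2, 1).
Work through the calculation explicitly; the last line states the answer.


E = 369/16, F = 0, G = 169/4 at the point
E_u = -15, E_v = 0, F_u = 0, F_v = 0, G_u = 39, G_v = 0
EG - F^2 = 62361/64;  g^inv = (64/62361) * [[169/4, 0], [0, 369/16]]
first-kind symbols [ij,l] = (1/2)(d_i g_jl + d_j g_il - d_l g_ij): [uu,u] = E_u/2 = -15/2, [uu,v] = F_u - E_v/2 = 0, [uv,u] = E_v/2 = 0, [uv,v] = G_u/2 = 39/2, [vv,u] = F_v - G_u/2 = -39/2, [vv,v] = G_v/2 = 0
Gamma^u_ij = (G*[ij,u] - F*[ij,v])/(EG - F^2), Gamma^v_ij = (E*[ij,v] - F*[ij,u])/(EG - F^2)
Gamma_uuu = -40/123, Gamma_uuv = 0, Gamma_uvv = -104/123, Gamma_vuu = 0, Gamma_vuv = 6/13, Gamma_vvv = 0
X = (1/4, -1), Y = (2, 3/8) at the point

Answer: (nabla_X Y)^u = -473/123, (nabla_X Y)^v = -261/208


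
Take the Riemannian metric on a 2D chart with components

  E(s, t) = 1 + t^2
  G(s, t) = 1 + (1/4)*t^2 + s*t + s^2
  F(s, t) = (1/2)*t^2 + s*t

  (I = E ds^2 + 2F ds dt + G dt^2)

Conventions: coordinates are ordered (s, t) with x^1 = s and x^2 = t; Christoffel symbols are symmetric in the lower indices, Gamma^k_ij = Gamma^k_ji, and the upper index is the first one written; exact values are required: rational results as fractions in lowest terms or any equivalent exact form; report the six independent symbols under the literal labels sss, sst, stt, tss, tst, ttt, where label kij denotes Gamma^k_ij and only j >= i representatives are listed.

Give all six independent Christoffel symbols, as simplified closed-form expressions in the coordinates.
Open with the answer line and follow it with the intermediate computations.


Answer: Gamma_sss = 0, Gamma_sst = 4*t/(4*s^2 + 4*s*t + 5*t^2 + 4), Gamma_stt = 2*t/(4*s^2 + 4*s*t + 5*t^2 + 4), Gamma_tss = 0, Gamma_tst = (4*s + 2*t)/(4*s^2 + 4*s*t + 5*t^2 + 4), Gamma_ttt = (2*s + t)/(4*s^2 + 4*s*t + 5*t^2 + 4)

E = 1 + t^2; F = (1/2)*t^2 + s*t; G = 1 + (1/4)*t^2 + s*t + s^2
Gamma^k_ij = (1/2) g^{kl} (d_i g_jl + d_j g_il - d_l g_ij), with g^inv = (1/(EG-F^2)) [[G, -F], [-F, E]]
first partials: E_s = 0, E_t = 2*t, F_s = t, F_t = t + s, G_s = t + 2*s, G_t = (1/2)*t + s
D = EG - F^2 = 1 + (5/4)*t^2 + s*t + s^2
expanded: Gamma^s_ss = (G E_s - 2F F_s + F E_t)/(2D), Gamma^s_st = (G E_t - F G_s)/(2D), Gamma^s_tt = (2G F_t - G G_s - F G_t)/(2D), Gamma^t_ss = (2E F_s - E E_t - F E_s)/(2D), Gamma^t_st = (E G_s - F E_t)/(2D), Gamma^t_tt = (E G_t - 2F F_t + F G_s)/(2D); substitute and cancel common factors


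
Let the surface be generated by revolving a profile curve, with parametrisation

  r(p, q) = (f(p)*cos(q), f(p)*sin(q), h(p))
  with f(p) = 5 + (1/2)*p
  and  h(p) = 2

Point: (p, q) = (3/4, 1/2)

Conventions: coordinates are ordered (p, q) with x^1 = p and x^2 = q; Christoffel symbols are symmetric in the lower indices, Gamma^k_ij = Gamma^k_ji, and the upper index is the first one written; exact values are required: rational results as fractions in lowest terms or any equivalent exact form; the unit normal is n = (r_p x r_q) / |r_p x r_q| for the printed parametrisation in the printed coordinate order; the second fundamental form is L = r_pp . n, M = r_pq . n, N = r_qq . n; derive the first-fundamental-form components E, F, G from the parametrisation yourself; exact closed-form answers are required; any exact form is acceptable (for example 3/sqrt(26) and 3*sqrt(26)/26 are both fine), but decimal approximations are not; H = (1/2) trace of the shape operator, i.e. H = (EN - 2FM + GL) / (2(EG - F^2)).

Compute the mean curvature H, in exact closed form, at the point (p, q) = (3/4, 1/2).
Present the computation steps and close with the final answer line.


f = 43/8, f' = 1/2, f'' = 0, h' = 0, h'' = 0
E = 1/4, F = 0, G = 1849/64; answer radicand W^2 = 1/4
unnormalised second-form numerators: l = 0, m = 0, n = 0; L = l/sqrt(1/4), and similarly M = m/sqrt(W^2), N = n/sqrt(W^2)
H = (E*n - 2*F*m + G*l) / (2*(EG - F^2)*sqrt(W^2)); E*n - 2*F*m + G*l = 0, EG - F^2 = 1849/256, so H = (0)/sqrt(1/4)

Answer: H = 0


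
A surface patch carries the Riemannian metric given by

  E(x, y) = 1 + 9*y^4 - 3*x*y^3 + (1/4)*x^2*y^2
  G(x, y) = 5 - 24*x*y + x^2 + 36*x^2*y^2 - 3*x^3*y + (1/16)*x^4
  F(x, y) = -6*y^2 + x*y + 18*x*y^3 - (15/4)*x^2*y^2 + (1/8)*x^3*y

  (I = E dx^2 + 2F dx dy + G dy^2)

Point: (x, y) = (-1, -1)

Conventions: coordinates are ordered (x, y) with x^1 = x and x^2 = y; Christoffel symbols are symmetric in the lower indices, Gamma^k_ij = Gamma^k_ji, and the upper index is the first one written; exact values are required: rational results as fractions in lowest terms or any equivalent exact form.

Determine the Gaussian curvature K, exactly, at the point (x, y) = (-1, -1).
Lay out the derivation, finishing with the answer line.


E = 29/4, F = 75/8, G = 241/16, EG - F^2 = 341/16 at the point
E_x = 5/2, E_y = -55/2, F_x = -95/8, F_y = -285/8, G_x = -165/4, G_y = -45
E_yy = 181/2, F_xy = 323/8, G_xx = 227/4
The intrinsic route: Brioschi's K = (det M1 - det M2)/(EG - F^2)^2.
M1 = [[-E_yy/2 + F_xy - G_xx/2, E_x/2, F_x - E_y/2], [F_y - G_x/2, E, F], [G_y/2, F, G]] = [[-133/4, 5/4, 15/8], [-15, 29/4, 75/8], [-45/2, 75/8, 241/16]]; det M1 = -41453/64
M2 = [[0, E_y/2, G_x/2], [E_y/2, E, F], [G_x/2, F, G]] = [[0, -55/4, -165/8], [-55/4, 29/4, 75/8], [-165/8, 75/8, 241/16]]; det M2 = -39325/64
det M1 - det M2 = -133/4; K = -133/4 / (341/16)^2 = -8512/116281

Answer: K = -8512/116281


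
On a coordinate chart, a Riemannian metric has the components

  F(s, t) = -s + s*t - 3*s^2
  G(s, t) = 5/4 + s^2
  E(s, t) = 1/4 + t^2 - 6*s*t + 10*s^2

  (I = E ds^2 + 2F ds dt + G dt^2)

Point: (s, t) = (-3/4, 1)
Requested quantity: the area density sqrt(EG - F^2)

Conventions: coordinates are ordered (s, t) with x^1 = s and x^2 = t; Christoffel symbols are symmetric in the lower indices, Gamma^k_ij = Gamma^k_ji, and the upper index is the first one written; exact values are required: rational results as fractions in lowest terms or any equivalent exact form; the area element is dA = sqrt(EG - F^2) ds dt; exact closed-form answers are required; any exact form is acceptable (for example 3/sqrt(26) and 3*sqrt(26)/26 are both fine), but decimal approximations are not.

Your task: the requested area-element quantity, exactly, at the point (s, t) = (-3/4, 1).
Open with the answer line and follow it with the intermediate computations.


Answer: sqrt(EG - F^2) = sqrt(4549)/16

E = 91/8, F = -27/16, G = 29/16; EG - F^2 = 4549/256


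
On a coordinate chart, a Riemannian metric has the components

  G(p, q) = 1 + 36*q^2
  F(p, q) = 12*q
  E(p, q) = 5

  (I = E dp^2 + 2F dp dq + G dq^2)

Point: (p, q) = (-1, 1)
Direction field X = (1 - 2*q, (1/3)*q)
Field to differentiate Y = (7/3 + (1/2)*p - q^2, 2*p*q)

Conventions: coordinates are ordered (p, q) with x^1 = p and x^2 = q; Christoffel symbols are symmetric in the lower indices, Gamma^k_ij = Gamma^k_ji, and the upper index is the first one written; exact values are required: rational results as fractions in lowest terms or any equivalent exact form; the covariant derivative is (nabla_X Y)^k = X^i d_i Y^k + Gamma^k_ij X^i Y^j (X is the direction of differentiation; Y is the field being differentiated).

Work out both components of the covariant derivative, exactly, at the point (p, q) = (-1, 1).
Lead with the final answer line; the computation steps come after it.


Answer: (nabla_X Y)^p = -335/246, (nabla_X Y)^q = -400/123

E = 5, F = 12, G = 37 at the point
E_p = 0, E_q = 0, F_p = 0, F_q = 12, G_p = 0, G_q = 72
EG - F^2 = 41;  g^inv = (1/41) * [[37, -12], [-12, 5]]
first-kind symbols [ij,l] = (1/2)(d_i g_jl + d_j g_il - d_l g_ij): [pp,p] = E_p/2 = 0, [pp,q] = F_p - E_q/2 = 0, [pq,p] = E_q/2 = 0, [pq,q] = G_p/2 = 0, [qq,p] = F_q - G_p/2 = 12, [qq,q] = G_q/2 = 36
Gamma^p_ij = (G*[ij,p] - F*[ij,q])/(EG - F^2), Gamma^q_ij = (E*[ij,q] - F*[ij,p])/(EG - F^2)
Gamma_ppp = 0, Gamma_ppq = 0, Gamma_pqq = 12/41, Gamma_qpp = 0, Gamma_qpq = 0, Gamma_qqq = 36/41
X = (-1, 1/3), Y = (5/6, -2) at the point


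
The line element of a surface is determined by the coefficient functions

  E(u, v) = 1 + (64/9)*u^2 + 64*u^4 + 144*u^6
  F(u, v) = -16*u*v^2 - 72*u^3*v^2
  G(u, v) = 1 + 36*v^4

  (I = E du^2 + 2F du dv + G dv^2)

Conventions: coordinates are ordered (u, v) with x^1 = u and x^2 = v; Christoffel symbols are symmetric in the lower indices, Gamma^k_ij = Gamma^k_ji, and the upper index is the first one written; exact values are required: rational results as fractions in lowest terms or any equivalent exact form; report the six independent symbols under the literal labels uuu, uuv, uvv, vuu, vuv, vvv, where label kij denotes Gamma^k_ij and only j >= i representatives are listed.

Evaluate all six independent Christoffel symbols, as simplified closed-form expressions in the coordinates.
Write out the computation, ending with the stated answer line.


E = 1 + (64/9)*u^2 + 64*u^4 + 144*u^6; F = -16*u*v^2 - 72*u^3*v^2; G = 1 + 36*v^4
Gamma^k_ij = (1/2) g^{kl} (d_i g_jl + d_j g_il - d_l g_ij), with g^inv = (1/(EG-F^2)) [[G, -F], [-F, E]]
first partials: E_u = (128/9)*u + 256*u^3 + 864*u^5, E_v = 0, F_u = -16*v^2 - 216*u^2*v^2, F_v = -32*u*v - 144*u^3*v, G_u = 0, G_v = 144*v^3
D = EG - F^2 = 1 + (64/9)*u^2 + 36*v^4 + 64*u^4 + 144*u^6
expanded: Gamma^u_uu = (G E_u - 2F F_u + F E_v)/(2D), Gamma^u_uv = (G E_v - F G_u)/(2D), Gamma^u_vv = (2G F_v - G G_u - F G_v)/(2D), Gamma^v_uu = (2E F_u - E E_v - F E_u)/(2D), Gamma^v_uv = (E G_u - F E_v)/(2D), Gamma^v_vv = (E G_v - 2F F_v + F G_u)/(2D); substitute and cancel common factors

Answer: Gamma_uuu = (3888*u^5 + 1152*u^3 + 64*u)/(1296*u^6 + 576*u^4 + 64*u^2 + 324*v^4 + 9), Gamma_uuv = 0, Gamma_uvv = (-1296*u^3*v - 288*u*v)/(1296*u^6 + 576*u^4 + 64*u^2 + 324*v^4 + 9), Gamma_vuu = (-1944*u^2*v^2 - 144*v^2)/(1296*u^6 + 576*u^4 + 64*u^2 + 324*v^4 + 9), Gamma_vuv = 0, Gamma_vvv = 648*v^3/(1296*u^6 + 576*u^4 + 64*u^2 + 324*v^4 + 9)


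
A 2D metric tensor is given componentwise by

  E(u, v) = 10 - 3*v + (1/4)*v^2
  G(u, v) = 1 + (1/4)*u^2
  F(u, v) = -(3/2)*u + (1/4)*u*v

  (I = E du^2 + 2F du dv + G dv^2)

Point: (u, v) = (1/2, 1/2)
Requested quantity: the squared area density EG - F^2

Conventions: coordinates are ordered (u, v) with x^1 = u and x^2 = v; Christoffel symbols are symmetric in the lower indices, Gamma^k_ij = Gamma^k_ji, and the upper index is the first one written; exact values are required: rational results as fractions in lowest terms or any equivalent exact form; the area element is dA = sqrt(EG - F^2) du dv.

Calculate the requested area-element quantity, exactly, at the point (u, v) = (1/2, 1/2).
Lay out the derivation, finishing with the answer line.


E = 137/16, F = -11/16, G = 17/16; EG - F^2 = 69/8

Answer: EG - F^2 = 69/8


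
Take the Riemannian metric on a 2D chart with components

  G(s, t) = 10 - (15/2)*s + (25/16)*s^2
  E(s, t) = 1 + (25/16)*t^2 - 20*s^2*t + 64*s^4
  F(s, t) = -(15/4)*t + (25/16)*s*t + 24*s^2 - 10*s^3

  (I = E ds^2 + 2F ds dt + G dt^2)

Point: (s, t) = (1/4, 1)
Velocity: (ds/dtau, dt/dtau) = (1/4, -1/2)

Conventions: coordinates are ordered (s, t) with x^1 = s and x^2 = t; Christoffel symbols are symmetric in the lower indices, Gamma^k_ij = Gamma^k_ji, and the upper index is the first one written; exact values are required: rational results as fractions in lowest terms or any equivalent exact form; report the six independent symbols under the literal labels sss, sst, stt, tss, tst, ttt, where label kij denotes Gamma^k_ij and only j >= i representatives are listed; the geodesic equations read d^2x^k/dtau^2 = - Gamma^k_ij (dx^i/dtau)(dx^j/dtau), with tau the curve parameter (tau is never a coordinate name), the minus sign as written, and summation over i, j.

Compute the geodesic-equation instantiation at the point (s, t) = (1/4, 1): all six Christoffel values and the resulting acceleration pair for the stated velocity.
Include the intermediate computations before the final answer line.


E = 25/16, F = -129/64, G = 2105/256 at the point
E_s = -6, E_t = 15/8, F_s = 187/16, F_t = -215/64, G_s = -215/32, G_t = 0
EG - F^2 = 2249/256;  g^inv = (256/2249) * [[2105/256, 129/64], [129/64, 25/16]]
first-kind symbols [ij,l] = (1/2)(d_i g_jl + d_j g_il - d_l g_ij): [ss,s] = E_s/2 = -3, [ss,t] = F_s - E_t/2 = 43/4, [st,s] = E_t/2 = 15/16, [st,t] = G_s/2 = -215/64, [tt,s] = F_t - G_s/2 = 0, [tt,t] = G_t/2 = 0
Gamma^s_ij = (G*[ij,s] - F*[ij,t])/(EG - F^2), Gamma^t_ij = (E*[ij,t] - F*[ij,s])/(EG - F^2)
Gamma_sss = -768/2249, Gamma_sst = 240/2249, Gamma_stt = 0, Gamma_tss = 2752/2249, Gamma_tst = -860/2249, Gamma_ttt = 0
d^2s/dtau^2 = -(Gamma_sss*(1/4)^2 + 2*Gamma_sst*(1/4)*(-1/2) + Gamma_stt*(-1/2)^2) = 108/2249
d^2t/dtau^2 = -(Gamma_tss*(1/4)^2 + 2*Gamma_tst*(1/4)*(-1/2) + Gamma_ttt*(-1/2)^2) = -387/2249

Answer: Gamma_sss = -768/2249, Gamma_sst = 240/2249, Gamma_stt = 0, Gamma_tss = 2752/2249, Gamma_tst = -860/2249, Gamma_ttt = 0; accelerations (d^2s/dtau^2, d^2t/dtau^2) = (108/2249, -387/2249)


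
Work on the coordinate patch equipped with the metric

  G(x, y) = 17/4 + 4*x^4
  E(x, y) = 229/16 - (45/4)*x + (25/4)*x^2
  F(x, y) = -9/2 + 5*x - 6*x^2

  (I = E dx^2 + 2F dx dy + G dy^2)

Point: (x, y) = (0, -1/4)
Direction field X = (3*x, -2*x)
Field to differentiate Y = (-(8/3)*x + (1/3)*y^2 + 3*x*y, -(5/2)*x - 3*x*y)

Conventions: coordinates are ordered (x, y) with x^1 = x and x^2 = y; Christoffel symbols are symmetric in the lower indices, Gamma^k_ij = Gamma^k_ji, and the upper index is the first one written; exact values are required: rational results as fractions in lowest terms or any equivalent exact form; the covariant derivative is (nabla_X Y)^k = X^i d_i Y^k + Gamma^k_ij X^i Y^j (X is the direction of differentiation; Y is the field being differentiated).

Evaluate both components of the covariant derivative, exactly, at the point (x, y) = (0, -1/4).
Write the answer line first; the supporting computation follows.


Answer: (nabla_X Y)^x = 0, (nabla_X Y)^y = 0

E = 229/16, F = -9/2, G = 17/4 at the point
E_x = -45/4, E_y = 0, F_x = 5, F_y = 0, G_x = 0, G_y = 0
EG - F^2 = 2597/64;  g^inv = (64/2597) * [[17/4, 9/2], [9/2, 229/16]]
first-kind symbols [ij,l] = (1/2)(d_i g_jl + d_j g_il - d_l g_ij): [xx,x] = E_x/2 = -45/8, [xx,y] = F_x - E_y/2 = 5, [xy,x] = E_y/2 = 0, [xy,y] = G_x/2 = 0, [yy,x] = F_y - G_x/2 = 0, [yy,y] = G_y/2 = 0
Gamma^x_ij = (G*[ij,x] - F*[ij,y])/(EG - F^2), Gamma^y_ij = (E*[ij,y] - F*[ij,x])/(EG - F^2)
Gamma_xxx = -90/2597, Gamma_xxy = 0, Gamma_xyy = 0, Gamma_yxx = 2960/2597, Gamma_yxy = 0, Gamma_yyy = 0
X = (0, 0), Y = (1/48, 0) at the point


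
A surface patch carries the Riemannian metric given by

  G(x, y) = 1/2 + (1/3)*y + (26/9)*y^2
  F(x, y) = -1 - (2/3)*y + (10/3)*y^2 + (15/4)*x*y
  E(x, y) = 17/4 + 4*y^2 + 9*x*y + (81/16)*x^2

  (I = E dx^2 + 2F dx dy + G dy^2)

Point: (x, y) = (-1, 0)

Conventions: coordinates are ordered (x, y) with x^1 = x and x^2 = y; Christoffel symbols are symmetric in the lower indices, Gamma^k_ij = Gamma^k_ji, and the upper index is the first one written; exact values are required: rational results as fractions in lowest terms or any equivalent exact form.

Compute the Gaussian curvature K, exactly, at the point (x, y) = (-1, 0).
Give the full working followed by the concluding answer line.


E = 149/16, F = -1, G = 1/2, EG - F^2 = 117/32 at the point
E_x = -81/8, E_y = -9, F_x = 0, F_y = -53/12, G_x = 0, G_y = 1/3
E_yy = 8, F_xy = 15/4, G_xx = 0
By Brioschi, K is (det M1 - det M2) divided by (EG - F^2) squared.
M1 = [[-E_yy/2 + F_xy - G_xx/2, E_x/2, F_x - E_y/2], [F_y - G_x/2, E, F], [G_y/2, F, G]] = [[-1/4, -81/16, 9/2], [-53/12, 149/16, -1], [1/6, -1, 1/2]]; det M1 = 105/64
M2 = [[0, E_y/2, G_x/2], [E_y/2, E, F], [G_x/2, F, G]] = [[0, -9/2, 0], [-9/2, 149/16, -1], [0, -1, 1/2]]; det M2 = -81/8
det M1 - det M2 = 753/64; K = 753/64 / (117/32)^2 = 4016/4563

Answer: K = 4016/4563


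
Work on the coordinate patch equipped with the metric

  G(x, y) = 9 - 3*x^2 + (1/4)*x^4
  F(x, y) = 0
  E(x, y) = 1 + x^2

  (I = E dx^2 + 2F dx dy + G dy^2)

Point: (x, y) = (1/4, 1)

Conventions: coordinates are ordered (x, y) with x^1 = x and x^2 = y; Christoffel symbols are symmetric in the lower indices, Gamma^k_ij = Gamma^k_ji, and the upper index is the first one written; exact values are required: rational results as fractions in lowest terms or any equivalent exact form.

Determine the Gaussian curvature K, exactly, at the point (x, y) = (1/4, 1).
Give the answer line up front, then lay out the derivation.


Answer: K = 8192/27455

E = 17/16, F = 0, G = 9025/1024, EG - F^2 = 153425/16384 at the point
E_x = 1/2, E_y = 0, F_x = 0, F_y = 0, G_x = -95/64, G_y = 0
E_yy = 0, F_xy = 0, G_xx = -93/16
The intrinsic route: Brioschi's K = (det M1 - det M2)/(EG - F^2)^2.
M1 = [[-E_yy/2 + F_xy - G_xx/2, E_x/2, F_x - E_y/2], [F_y - G_x/2, E, F], [G_y/2, F, G]] = [[93/32, 1/4, 0], [95/128, 17/16, 0], [0, 0, 9025/1024]]; det M1 = 6705575/262144
M2 = [[0, E_y/2, G_x/2], [E_y/2, E, F], [G_x/2, F, G]] = [[0, 0, -95/128], [0, 17/16, 0], [-95/128, 0, 9025/1024]]; det M2 = -153425/262144
det M1 - det M2 = 857375/32768; K = 857375/32768 / (153425/16384)^2 = 8192/27455


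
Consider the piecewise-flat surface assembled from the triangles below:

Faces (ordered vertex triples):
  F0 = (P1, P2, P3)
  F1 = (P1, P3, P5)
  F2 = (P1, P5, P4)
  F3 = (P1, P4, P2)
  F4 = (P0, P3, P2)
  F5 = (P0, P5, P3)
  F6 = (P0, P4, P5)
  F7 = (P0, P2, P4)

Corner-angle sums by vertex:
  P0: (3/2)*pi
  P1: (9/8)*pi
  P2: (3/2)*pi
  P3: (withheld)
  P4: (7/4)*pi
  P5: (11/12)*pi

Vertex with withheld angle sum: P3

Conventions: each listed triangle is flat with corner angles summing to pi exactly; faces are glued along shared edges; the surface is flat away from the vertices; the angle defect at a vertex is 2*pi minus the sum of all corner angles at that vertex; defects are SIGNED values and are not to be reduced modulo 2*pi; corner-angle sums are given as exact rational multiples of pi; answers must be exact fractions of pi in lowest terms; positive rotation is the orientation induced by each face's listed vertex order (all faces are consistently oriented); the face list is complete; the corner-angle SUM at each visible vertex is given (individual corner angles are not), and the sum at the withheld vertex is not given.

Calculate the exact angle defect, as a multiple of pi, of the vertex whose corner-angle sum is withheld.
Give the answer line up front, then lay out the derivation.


Answer: defect(P3) = (19/24)*pi

V = 6, E = 12, F = 8; chi = V - E + F = 2
Gauss-Bonnet: total defect = 2*pi*chi = 4*pi; visible defects sum to (77/24)*pi


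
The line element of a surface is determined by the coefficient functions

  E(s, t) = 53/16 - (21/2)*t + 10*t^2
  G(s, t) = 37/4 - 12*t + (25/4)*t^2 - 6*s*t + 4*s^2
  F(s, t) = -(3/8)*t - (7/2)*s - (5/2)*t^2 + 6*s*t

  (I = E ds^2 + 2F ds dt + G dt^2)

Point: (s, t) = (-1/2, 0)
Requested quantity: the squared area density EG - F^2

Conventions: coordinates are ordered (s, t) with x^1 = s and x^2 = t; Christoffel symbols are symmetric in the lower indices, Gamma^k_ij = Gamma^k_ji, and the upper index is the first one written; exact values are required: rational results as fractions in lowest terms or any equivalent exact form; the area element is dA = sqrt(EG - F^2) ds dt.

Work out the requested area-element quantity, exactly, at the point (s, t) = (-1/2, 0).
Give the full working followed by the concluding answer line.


E = 53/16, F = 7/4, G = 41/4; EG - F^2 = 1977/64

Answer: EG - F^2 = 1977/64


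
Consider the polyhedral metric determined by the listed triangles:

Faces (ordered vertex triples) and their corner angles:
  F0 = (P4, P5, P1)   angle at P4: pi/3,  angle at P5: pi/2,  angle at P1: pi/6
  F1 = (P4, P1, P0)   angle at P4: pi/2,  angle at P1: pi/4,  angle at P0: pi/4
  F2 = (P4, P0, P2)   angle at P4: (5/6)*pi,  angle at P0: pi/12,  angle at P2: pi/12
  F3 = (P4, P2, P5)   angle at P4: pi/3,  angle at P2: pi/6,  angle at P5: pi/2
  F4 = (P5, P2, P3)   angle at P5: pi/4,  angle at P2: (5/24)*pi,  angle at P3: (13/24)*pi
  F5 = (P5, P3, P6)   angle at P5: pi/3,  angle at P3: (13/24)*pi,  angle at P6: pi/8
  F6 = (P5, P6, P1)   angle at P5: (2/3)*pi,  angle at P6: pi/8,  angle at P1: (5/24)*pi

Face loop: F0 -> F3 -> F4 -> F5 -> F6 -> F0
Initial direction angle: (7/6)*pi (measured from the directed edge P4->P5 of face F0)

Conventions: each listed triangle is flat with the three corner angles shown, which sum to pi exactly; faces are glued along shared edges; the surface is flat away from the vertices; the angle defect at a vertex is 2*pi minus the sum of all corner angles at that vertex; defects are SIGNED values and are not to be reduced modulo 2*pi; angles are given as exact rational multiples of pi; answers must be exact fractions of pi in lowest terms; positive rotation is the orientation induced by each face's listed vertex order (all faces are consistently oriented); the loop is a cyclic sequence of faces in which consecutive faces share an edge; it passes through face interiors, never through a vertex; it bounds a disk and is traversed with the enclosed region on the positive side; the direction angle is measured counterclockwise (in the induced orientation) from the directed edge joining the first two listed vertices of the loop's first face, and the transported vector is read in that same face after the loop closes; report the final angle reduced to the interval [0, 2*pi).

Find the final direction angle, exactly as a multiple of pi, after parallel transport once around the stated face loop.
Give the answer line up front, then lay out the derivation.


Answer: final direction angle = (11/12)*pi

enclosed vertex P5: corner angles sum to (9/4)*pi, defect = 2*pi - (9/4)*pi = -pi/4
by Gauss-Bonnet the loop rotates the vector by the enclosed defect sum (positive orientation, mod 2*pi)
final angle = (7/6)*pi - pi/4 = (11/12)*pi (mod 2*pi)
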